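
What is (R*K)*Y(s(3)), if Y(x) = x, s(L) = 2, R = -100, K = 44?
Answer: -8800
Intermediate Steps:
(R*K)*Y(s(3)) = -100*44*2 = -4400*2 = -8800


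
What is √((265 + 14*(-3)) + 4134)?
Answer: √4357 ≈ 66.008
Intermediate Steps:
√((265 + 14*(-3)) + 4134) = √((265 - 42) + 4134) = √(223 + 4134) = √4357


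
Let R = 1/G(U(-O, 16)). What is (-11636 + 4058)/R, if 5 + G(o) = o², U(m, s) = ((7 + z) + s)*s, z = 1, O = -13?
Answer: -1117383678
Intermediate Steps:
U(m, s) = s*(8 + s) (U(m, s) = ((7 + 1) + s)*s = (8 + s)*s = s*(8 + s))
G(o) = -5 + o²
R = 1/147451 (R = 1/(-5 + (16*(8 + 16))²) = 1/(-5 + (16*24)²) = 1/(-5 + 384²) = 1/(-5 + 147456) = 1/147451 ≈ 6.7819e-6)
(-11636 + 4058)/R = (-11636 + 4058)/(1/147451) = -7578*147451 = -1117383678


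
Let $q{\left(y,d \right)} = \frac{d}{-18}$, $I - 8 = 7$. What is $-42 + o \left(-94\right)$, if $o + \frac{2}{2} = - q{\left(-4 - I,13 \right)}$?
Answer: $- \frac{143}{9} \approx -15.889$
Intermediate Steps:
$I = 15$ ($I = 8 + 7 = 15$)
$q{\left(y,d \right)} = - \frac{d}{18}$ ($q{\left(y,d \right)} = d \left(- \frac{1}{18}\right) = - \frac{d}{18}$)
$o = - \frac{5}{18}$ ($o = -1 - \left(- \frac{1}{18}\right) 13 = -1 - - \frac{13}{18} = -1 + \frac{13}{18} = - \frac{5}{18} \approx -0.27778$)
$-42 + o \left(-94\right) = -42 - - \frac{235}{9} = -42 + \frac{235}{9} = - \frac{143}{9}$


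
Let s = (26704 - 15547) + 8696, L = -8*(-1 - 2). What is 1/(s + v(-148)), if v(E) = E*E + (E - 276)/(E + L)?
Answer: 31/1294573 ≈ 2.3946e-5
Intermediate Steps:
L = 24 (L = -8*(-3) = 24)
s = 19853 (s = 11157 + 8696 = 19853)
v(E) = E**2 + (-276 + E)/(24 + E) (v(E) = E*E + (E - 276)/(E + 24) = E**2 + (-276 + E)/(24 + E))
1/(s + v(-148)) = 1/(19853 + (-276 - 148 + (-148)**3 + 24*(-148)**2)/(24 - 148)) = 1/(19853 + (-276 - 148 - 3241792 + 24*21904)/(-124)) = 1/(19853 - (-276 - 148 - 3241792 + 525696)/124) = 1/(19853 - 1/124*(-2716520)) = 1/(19853 + 679130/31) = 1/(1294573/31) = 31/1294573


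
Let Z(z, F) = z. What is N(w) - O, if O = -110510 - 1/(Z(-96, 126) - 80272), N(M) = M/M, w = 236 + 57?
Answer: 8881548047/80368 ≈ 1.1051e+5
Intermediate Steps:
w = 293
N(M) = 1
O = -8881467679/80368 (O = -110510 - 1/(-96 - 80272) = -110510 - 1/(-80368) = -110510 - 1*(-1/80368) = -110510 + 1/80368 = -8881467679/80368 ≈ -1.1051e+5)
N(w) - O = 1 - 1*(-8881467679/80368) = 1 + 8881467679/80368 = 8881548047/80368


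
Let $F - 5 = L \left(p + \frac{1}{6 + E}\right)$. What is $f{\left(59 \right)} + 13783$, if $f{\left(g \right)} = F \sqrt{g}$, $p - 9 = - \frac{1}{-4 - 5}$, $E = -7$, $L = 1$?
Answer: $13783 + \frac{118 \sqrt{59}}{9} \approx 13884.0$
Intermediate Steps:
$p = \frac{82}{9}$ ($p = 9 - \frac{1}{-4 - 5} = 9 - \frac{1}{-9} = 9 - - \frac{1}{9} = 9 + \frac{1}{9} = \frac{82}{9} \approx 9.1111$)
$F = \frac{118}{9}$ ($F = 5 + 1 \left(\frac{82}{9} + \frac{1}{6 - 7}\right) = 5 + 1 \left(\frac{82}{9} + \frac{1}{-1}\right) = 5 + 1 \left(\frac{82}{9} - 1\right) = 5 + 1 \cdot \frac{73}{9} = 5 + \frac{73}{9} = \frac{118}{9} \approx 13.111$)
$f{\left(g \right)} = \frac{118 \sqrt{g}}{9}$
$f{\left(59 \right)} + 13783 = \frac{118 \sqrt{59}}{9} + 13783 = 13783 + \frac{118 \sqrt{59}}{9}$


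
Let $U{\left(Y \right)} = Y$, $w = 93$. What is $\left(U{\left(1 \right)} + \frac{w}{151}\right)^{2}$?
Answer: $\frac{59536}{22801} \approx 2.6111$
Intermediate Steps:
$\left(U{\left(1 \right)} + \frac{w}{151}\right)^{2} = \left(1 + \frac{93}{151}\right)^{2} = \left(\frac{244}{151}\right)^{2} = \frac{59536}{22801}$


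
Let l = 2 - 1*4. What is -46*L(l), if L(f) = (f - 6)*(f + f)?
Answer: -1472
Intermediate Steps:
l = -2 (l = 2 - 4 = -2)
L(f) = 2*f*(-6 + f) (L(f) = (-6 + f)*(2*f) = 2*f*(-6 + f))
-46*L(l) = -92*(-2)*(-6 - 2) = -92*(-2)*(-8) = -46*32 = -1472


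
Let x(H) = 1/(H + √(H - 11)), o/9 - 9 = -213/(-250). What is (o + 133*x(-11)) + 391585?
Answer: 1272906171/3250 - 133*I*√22/143 ≈ 3.9166e+5 - 4.3624*I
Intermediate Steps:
o = 22167/250 (o = 81 + 9*(-213/(-250)) = 81 + 9*(-213*(-1/250)) = 81 + 9*(213/250) = 81 + 1917/250 = 22167/250 ≈ 88.668)
x(H) = 1/(H + √(-11 + H))
(o + 133*x(-11)) + 391585 = (22167/250 + 133/(-11 + √(-11 - 11))) + 391585 = (22167/250 + 133/(-11 + √(-22))) + 391585 = (22167/250 + 133/(-11 + I*√22)) + 391585 = 97918417/250 + 133/(-11 + I*√22)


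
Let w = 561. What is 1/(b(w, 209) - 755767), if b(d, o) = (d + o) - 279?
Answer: -1/755276 ≈ -1.3240e-6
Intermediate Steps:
b(d, o) = -279 + d + o
1/(b(w, 209) - 755767) = 1/((-279 + 561 + 209) - 755767) = 1/(491 - 755767) = 1/(-755276) = -1/755276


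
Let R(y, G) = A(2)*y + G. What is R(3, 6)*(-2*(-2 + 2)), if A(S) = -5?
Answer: 0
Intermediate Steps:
R(y, G) = G - 5*y (R(y, G) = -5*y + G = G - 5*y)
R(3, 6)*(-2*(-2 + 2)) = (6 - 5*3)*(-2*(-2 + 2)) = (6 - 15)*(-2*0) = -9*0 = 0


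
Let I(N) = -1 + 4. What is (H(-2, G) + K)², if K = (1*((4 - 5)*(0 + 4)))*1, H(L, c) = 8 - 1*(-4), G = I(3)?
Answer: 64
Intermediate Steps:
I(N) = 3
G = 3
H(L, c) = 12 (H(L, c) = 8 + 4 = 12)
K = -4 (K = (1*(-1*4))*1 = (1*(-4))*1 = -4*1 = -4)
(H(-2, G) + K)² = (12 - 4)² = 8² = 64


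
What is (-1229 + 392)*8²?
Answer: -53568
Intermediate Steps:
(-1229 + 392)*8² = -837*64 = -53568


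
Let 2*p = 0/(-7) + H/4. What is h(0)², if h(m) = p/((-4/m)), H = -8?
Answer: 0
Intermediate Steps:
p = -1 (p = (0/(-7) - 8/4)/2 = (0*(-⅐) - 8*¼)/2 = (0 - 2)/2 = (½)*(-2) = -1)
h(m) = m/4 (h(m) = -1/((-4/m)) = -(-1)*m/4 = m/4)
h(0)² = ((¼)*0)² = 0² = 0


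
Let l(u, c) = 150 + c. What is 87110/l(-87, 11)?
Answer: 87110/161 ≈ 541.06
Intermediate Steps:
87110/l(-87, 11) = 87110/(150 + 11) = 87110/161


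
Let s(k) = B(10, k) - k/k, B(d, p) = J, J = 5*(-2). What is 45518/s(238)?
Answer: -4138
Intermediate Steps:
J = -10
B(d, p) = -10
s(k) = -11 (s(k) = -10 - k/k = -10 - 1*1 = -10 - 1 = -11)
45518/s(238) = 45518/(-11) = 45518*(-1/11) = -4138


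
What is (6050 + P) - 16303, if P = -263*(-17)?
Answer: -5782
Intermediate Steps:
P = 4471
(6050 + P) - 16303 = (6050 + 4471) - 16303 = 10521 - 16303 = -5782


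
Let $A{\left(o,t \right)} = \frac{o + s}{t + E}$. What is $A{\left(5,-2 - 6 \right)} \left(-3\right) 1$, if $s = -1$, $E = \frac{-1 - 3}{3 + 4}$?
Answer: $\frac{7}{5} \approx 1.4$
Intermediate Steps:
$E = - \frac{4}{7} \approx -0.57143$
$A{\left(o,t \right)} = \frac{-1 + o}{- \frac{4}{7} + t}$ ($A{\left(o,t \right)} = \frac{o - 1}{t - \frac{4}{7}} = \frac{-1 + o}{- \frac{4}{7} + t}$)
$A{\left(5,-2 - 6 \right)} \left(-3\right) 1 = \frac{7 \left(-1 + 5\right)}{-4 + 7 \left(-2 - 6\right)} \left(-3\right) 1 = 7 \frac{1}{-4 + 7 \left(-2 - 6\right)} 4 \left(-3\right) 1 = 7 \frac{1}{-4 + 7 \left(-8\right)} 4 \left(-3\right) 1 = 7 \frac{1}{-4 - 56} \cdot 4 \left(-3\right) 1 = 7 \frac{1}{-60} \cdot 4 \left(-3\right) 1 = 7 \left(- \frac{1}{60}\right) 4 \left(-3\right) 1 = \left(- \frac{7}{15}\right) \left(-3\right) 1 = \frac{7}{5} \cdot 1 = \frac{7}{5}$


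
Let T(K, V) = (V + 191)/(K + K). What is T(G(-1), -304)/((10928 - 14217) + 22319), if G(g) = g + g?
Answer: 113/76120 ≈ 0.0014845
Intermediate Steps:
G(g) = 2*g
T(K, V) = (191 + V)/(2*K) (T(K, V) = (191 + V)/((2*K)) = (191 + V)*(1/(2*K)) = (191 + V)/(2*K))
T(G(-1), -304)/((10928 - 14217) + 22319) = ((191 - 304)/(2*((2*(-1)))))/((10928 - 14217) + 22319) = ((1/2)*(-113)/(-2))/(-3289 + 22319) = ((1/2)*(-1/2)*(-113))/19030 = (113/4)*(1/19030) = 113/76120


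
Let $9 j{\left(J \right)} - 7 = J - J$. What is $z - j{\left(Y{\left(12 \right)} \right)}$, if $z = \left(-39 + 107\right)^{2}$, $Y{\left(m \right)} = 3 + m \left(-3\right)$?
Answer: $\frac{41609}{9} \approx 4623.2$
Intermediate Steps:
$Y{\left(m \right)} = 3 - 3 m$
$j{\left(J \right)} = \frac{7}{9}$ ($j{\left(J \right)} = \frac{7}{9} + \frac{J - J}{9} = \frac{7}{9} + \frac{1}{9} \cdot 0 = \frac{7}{9} + 0 = \frac{7}{9}$)
$z = 4624$ ($z = 68^{2} = 4624$)
$z - j{\left(Y{\left(12 \right)} \right)} = 4624 - \frac{7}{9} = \frac{41609}{9}$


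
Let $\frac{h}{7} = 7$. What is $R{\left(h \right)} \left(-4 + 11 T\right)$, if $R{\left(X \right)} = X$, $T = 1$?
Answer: $343$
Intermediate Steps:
$h = 49$ ($h = 7 \cdot 7 = 49$)
$R{\left(h \right)} \left(-4 + 11 T\right) = 49 \left(-4 + 11 \cdot 1\right) = 49 \left(-4 + 11\right) = 49 \cdot 7 = 343$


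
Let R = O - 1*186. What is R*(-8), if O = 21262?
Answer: -168608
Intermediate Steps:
R = 21076 (R = 21262 - 1*186 = 21262 - 186 = 21076)
R*(-8) = 21076*(-8) = -168608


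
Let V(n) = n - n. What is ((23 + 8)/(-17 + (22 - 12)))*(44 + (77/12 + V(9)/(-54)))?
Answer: -18755/84 ≈ -223.27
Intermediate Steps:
V(n) = 0
((23 + 8)/(-17 + (22 - 12)))*(44 + (77/12 + V(9)/(-54))) = ((23 + 8)/(-17 + (22 - 12)))*(44 + (77/12 + 0/(-54))) = (31/(-17 + 10))*(44 + (77*(1/12) + 0*(-1/54))) = (31/(-7))*(44 + (77/12 + 0)) = (31*(-⅐))*(44 + 77/12) = -31/7*605/12 = -18755/84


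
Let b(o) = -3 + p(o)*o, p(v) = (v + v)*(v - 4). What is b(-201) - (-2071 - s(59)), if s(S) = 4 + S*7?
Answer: -16561925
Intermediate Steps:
p(v) = 2*v*(-4 + v) (p(v) = (2*v)*(-4 + v) = 2*v*(-4 + v))
s(S) = 4 + 7*S
b(o) = -3 + 2*o²*(-4 + o) (b(o) = -3 + (2*o*(-4 + o))*o = -3 + 2*o²*(-4 + o))
b(-201) - (-2071 - s(59)) = (-3 + 2*(-201)²*(-4 - 201)) - (-2071 - (4 + 7*59)) = (-3 + 2*40401*(-205)) - (-2071 - (4 + 413)) = (-3 - 16564410) - (-2071 - 1*417) = -16564413 - (-2071 - 417) = -16564413 - 1*(-2488) = -16564413 + 2488 = -16561925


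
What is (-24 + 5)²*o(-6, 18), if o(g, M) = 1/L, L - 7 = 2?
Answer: 361/9 ≈ 40.111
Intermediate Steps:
L = 9 (L = 7 + 2 = 9)
o(g, M) = ⅑ (o(g, M) = 1/9 = ⅑)
(-24 + 5)²*o(-6, 18) = (-24 + 5)²*(⅑) = (-19)²*(⅑) = 361*(⅑) = 361/9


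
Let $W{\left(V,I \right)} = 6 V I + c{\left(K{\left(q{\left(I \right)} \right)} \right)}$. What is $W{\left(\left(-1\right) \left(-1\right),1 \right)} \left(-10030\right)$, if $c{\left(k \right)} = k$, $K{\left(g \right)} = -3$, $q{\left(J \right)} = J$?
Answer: $-30090$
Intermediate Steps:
$W{\left(V,I \right)} = -3 + 6 I V$ ($W{\left(V,I \right)} = 6 V I - 3 = 6 I V - 3 = -3 + 6 I V$)
$W{\left(\left(-1\right) \left(-1\right),1 \right)} \left(-10030\right) = \left(-3 + 6 \cdot 1 \left(\left(-1\right) \left(-1\right)\right)\right) \left(-10030\right) = \left(-3 + 6 \cdot 1 \cdot 1\right) \left(-10030\right) = \left(-3 + 6\right) \left(-10030\right) = 3 \left(-10030\right) = -30090$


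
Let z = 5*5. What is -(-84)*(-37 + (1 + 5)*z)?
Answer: 9492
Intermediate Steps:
z = 25
-(-84)*(-37 + (1 + 5)*z) = -(-84)*(-37 + (1 + 5)*25) = -(-84)*(-37 + 6*25) = -(-84)*(-37 + 150) = -(-84)*113 = -28*(-339) = 9492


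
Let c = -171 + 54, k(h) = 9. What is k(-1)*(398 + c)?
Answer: 2529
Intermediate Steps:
c = -117
k(-1)*(398 + c) = 9*(398 - 117) = 9*281 = 2529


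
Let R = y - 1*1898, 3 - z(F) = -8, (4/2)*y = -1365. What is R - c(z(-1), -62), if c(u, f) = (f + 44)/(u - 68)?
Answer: -98071/38 ≈ -2580.8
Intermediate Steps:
y = -1365/2 (y = (½)*(-1365) = -1365/2 ≈ -682.50)
z(F) = 11 (z(F) = 3 - 1*(-8) = 3 + 8 = 11)
c(u, f) = (44 + f)/(-68 + u)
R = -5161/2 (R = -1365/2 - 1*1898 = -1365/2 - 1898 = -5161/2 ≈ -2580.5)
R - c(z(-1), -62) = -5161/2 - (44 - 62)/(-68 + 11) = -5161/2 - (-18)/(-57) = -5161/2 - (-1)*(-18)/57 = -5161/2 - 1*6/19 = -5161/2 - 6/19 = -98071/38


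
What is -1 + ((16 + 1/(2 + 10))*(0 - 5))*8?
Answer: -1933/3 ≈ -644.33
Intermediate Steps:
-1 + ((16 + 1/(2 + 10))*(0 - 5))*8 = -1 + ((16 + 1/12)*(-5))*8 = -1 + ((193/12)*(-5))*8 = -1 - 965/12*8 = -1 - 1930/3 = -1933/3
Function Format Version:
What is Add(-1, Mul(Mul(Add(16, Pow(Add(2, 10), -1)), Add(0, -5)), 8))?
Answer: Rational(-1933, 3) ≈ -644.33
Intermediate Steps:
Add(-1, Mul(Mul(Add(16, Pow(Add(2, 10), -1)), Add(0, -5)), 8)) = Add(-1, Mul(Mul(Add(16, Pow(12, -1)), -5), 8)) = Add(-1, Mul(Mul(Add(16, Rational(1, 12)), -5), 8)) = Add(-1, Mul(Mul(Rational(193, 12), -5), 8)) = Add(-1, Mul(Rational(-965, 12), 8)) = Add(-1, Rational(-1930, 3)) = Rational(-1933, 3)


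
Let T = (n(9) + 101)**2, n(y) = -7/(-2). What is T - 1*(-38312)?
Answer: 196929/4 ≈ 49232.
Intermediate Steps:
n(y) = 7/2 (n(y) = -7*(-1/2) = 7/2)
T = 43681/4 (T = (7/2 + 101)**2 = (209/2)**2 = 43681/4 ≈ 10920.)
T - 1*(-38312) = 43681/4 - 1*(-38312) = 43681/4 + 38312 = 196929/4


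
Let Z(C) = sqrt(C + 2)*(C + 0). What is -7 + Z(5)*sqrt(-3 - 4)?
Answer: -7 + 35*I ≈ -7.0 + 35.0*I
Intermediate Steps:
Z(C) = C*sqrt(2 + C) (Z(C) = sqrt(2 + C)*C = C*sqrt(2 + C))
-7 + Z(5)*sqrt(-3 - 4) = -7 + (5*sqrt(2 + 5))*sqrt(-3 - 4) = -7 + (5*sqrt(7))*sqrt(-7) = -7 + (5*sqrt(7))*(I*sqrt(7)) = -7 + 35*I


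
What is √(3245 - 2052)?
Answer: √1193 ≈ 34.540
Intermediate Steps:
√(3245 - 2052) = √1193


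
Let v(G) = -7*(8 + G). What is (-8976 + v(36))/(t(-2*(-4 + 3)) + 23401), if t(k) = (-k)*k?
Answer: -844/2127 ≈ -0.39680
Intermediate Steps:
t(k) = -k**2
v(G) = -56 - 7*G
(-8976 + v(36))/(t(-2*(-4 + 3)) + 23401) = (-8976 + (-56 - 7*36))/(-(-2*(-4 + 3))**2 + 23401) = (-8976 + (-56 - 252))/(-(-2*(-1))**2 + 23401) = (-8976 - 308)/(-1*2**2 + 23401) = -9284/(-1*4 + 23401) = -9284/(-4 + 23401) = -9284/23397 = -9284*1/23397 = -844/2127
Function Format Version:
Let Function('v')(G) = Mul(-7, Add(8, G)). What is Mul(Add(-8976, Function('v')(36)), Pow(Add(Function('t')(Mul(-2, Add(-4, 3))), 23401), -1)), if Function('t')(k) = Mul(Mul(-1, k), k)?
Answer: Rational(-844, 2127) ≈ -0.39680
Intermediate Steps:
Function('t')(k) = Mul(-1, Pow(k, 2))
Function('v')(G) = Add(-56, Mul(-7, G))
Mul(Add(-8976, Function('v')(36)), Pow(Add(Function('t')(Mul(-2, Add(-4, 3))), 23401), -1)) = Mul(Add(-8976, Add(-56, Mul(-7, 36))), Pow(Add(Mul(-1, Pow(Mul(-2, Add(-4, 3)), 2)), 23401), -1)) = Mul(Add(-8976, Add(-56, -252)), Pow(Add(Mul(-1, Pow(Mul(-2, -1), 2)), 23401), -1)) = Mul(Add(-8976, -308), Pow(Add(Mul(-1, Pow(2, 2)), 23401), -1)) = Mul(-9284, Pow(Add(Mul(-1, 4), 23401), -1)) = Mul(-9284, Pow(Add(-4, 23401), -1)) = Mul(-9284, Pow(23397, -1)) = Mul(-9284, Rational(1, 23397)) = Rational(-844, 2127)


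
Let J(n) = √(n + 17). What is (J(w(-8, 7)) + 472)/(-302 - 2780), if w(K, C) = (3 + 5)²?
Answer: -481/3082 ≈ -0.15607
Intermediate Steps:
w(K, C) = 64 (w(K, C) = 8² = 64)
J(n) = √(17 + n)
(J(w(-8, 7)) + 472)/(-302 - 2780) = (√(17 + 64) + 472)/(-302 - 2780) = (√81 + 472)/(-3082) = (9 + 472)*(-1/3082) = 481*(-1/3082) = -481/3082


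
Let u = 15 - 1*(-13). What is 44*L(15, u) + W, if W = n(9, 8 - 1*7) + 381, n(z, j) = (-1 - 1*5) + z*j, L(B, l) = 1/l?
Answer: 2699/7 ≈ 385.57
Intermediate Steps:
u = 28 (u = 15 + 13 = 28)
n(z, j) = -6 + j*z (n(z, j) = (-1 - 5) + j*z = -6 + j*z)
W = 384 (W = (-6 + (8 - 1*7)*9) + 381 = (-6 + (8 - 7)*9) + 381 = (-6 + 1*9) + 381 = (-6 + 9) + 381 = 3 + 381 = 384)
44*L(15, u) + W = 44/28 + 384 = 44*(1/28) + 384 = 11/7 + 384 = 2699/7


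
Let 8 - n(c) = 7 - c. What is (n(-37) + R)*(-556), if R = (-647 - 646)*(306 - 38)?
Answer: 192687360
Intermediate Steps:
n(c) = 1 + c (n(c) = 8 - (7 - c) = 8 + (-7 + c) = 1 + c)
R = -346524 (R = -1293*268 = -346524)
(n(-37) + R)*(-556) = ((1 - 37) - 346524)*(-556) = (-36 - 346524)*(-556) = -346560*(-556) = 192687360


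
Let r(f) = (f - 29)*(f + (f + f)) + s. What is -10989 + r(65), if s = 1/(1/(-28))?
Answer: -3997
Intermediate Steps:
s = -28 (s = 1/(-1/28) = -28)
r(f) = -28 + 3*f*(-29 + f) (r(f) = (f - 29)*(f + (f + f)) - 28 = (-29 + f)*(f + 2*f) - 28 = (-29 + f)*(3*f) - 28 = 3*f*(-29 + f) - 28 = -28 + 3*f*(-29 + f))
-10989 + r(65) = -10989 + (-28 - 87*65 + 3*65²) = -10989 + (-28 - 5655 + 3*4225) = -10989 + (-28 - 5655 + 12675) = -10989 + 6992 = -3997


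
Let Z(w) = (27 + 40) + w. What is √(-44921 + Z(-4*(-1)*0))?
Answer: I*√44854 ≈ 211.79*I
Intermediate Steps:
Z(w) = 67 + w
√(-44921 + Z(-4*(-1)*0)) = √(-44921 + (67 - 4*(-1)*0)) = √(-44921 + (67 + 4*0)) = √(-44921 + (67 + 0)) = √(-44921 + 67) = √(-44854) = I*√44854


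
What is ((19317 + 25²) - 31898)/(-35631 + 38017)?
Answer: -5978/1193 ≈ -5.0109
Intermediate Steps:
((19317 + 25²) - 31898)/(-35631 + 38017) = ((19317 + 625) - 31898)/2386 = (19942 - 31898)*(1/2386) = -11956*1/2386 = -5978/1193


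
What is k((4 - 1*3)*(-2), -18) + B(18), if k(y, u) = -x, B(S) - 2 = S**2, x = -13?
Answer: 339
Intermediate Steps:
B(S) = 2 + S**2
k(y, u) = 13 (k(y, u) = -1*(-13) = 13)
k((4 - 1*3)*(-2), -18) + B(18) = 13 + (2 + 18**2) = 13 + (2 + 324) = 13 + 326 = 339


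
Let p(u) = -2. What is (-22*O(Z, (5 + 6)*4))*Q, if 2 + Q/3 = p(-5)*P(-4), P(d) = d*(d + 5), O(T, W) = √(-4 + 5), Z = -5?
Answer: -396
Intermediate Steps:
O(T, W) = 1 (O(T, W) = √1 = 1)
P(d) = d*(5 + d)
Q = 18 (Q = -6 + 3*(-(-8)*(5 - 4)) = -6 + 3*(-(-8)) = -6 + 3*(-2*(-4)) = -6 + 3*8 = -6 + 24 = 18)
(-22*O(Z, (5 + 6)*4))*Q = -22*1*18 = -22*18 = -396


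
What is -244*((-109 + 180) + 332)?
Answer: -98332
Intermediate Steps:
-244*((-109 + 180) + 332) = -244*(71 + 332) = -244*403 = -98332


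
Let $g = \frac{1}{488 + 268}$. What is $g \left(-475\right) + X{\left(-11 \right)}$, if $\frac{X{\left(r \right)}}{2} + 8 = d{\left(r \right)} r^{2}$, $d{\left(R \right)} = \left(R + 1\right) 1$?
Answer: $- \frac{1842091}{756} \approx -2436.6$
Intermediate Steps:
$d{\left(R \right)} = 1 + R$ ($d{\left(R \right)} = \left(1 + R\right) 1 = 1 + R$)
$X{\left(r \right)} = -16 + 2 r^{2} \left(1 + r\right)$ ($X{\left(r \right)} = -16 + 2 \left(1 + r\right) r^{2} = -16 + 2 r^{2} \left(1 + r\right)$)
$g = \frac{1}{756} \approx 0.0013228$
$g \left(-475\right) + X{\left(-11 \right)} = \frac{1}{756} \left(-475\right) + \left(-16 + 2 \left(-11\right)^{2} \left(1 - 11\right)\right) = - \frac{475}{756} + \left(-16 + 2 \cdot 121 \left(-10\right)\right) = - \frac{475}{756} - 2436 = - \frac{1842091}{756}$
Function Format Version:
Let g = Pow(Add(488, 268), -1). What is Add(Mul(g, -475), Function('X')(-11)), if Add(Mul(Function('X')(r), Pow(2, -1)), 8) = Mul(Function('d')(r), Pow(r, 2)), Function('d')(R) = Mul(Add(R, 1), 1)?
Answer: Rational(-1842091, 756) ≈ -2436.6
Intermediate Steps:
Function('d')(R) = Add(1, R) (Function('d')(R) = Mul(Add(1, R), 1) = Add(1, R))
Function('X')(r) = Add(-16, Mul(2, Pow(r, 2), Add(1, r))) (Function('X')(r) = Add(-16, Mul(2, Mul(Add(1, r), Pow(r, 2)))) = Add(-16, Mul(2, Mul(Pow(r, 2), Add(1, r)))) = Add(-16, Mul(2, Pow(r, 2), Add(1, r))))
g = Rational(1, 756) (g = Pow(756, -1) = Rational(1, 756) ≈ 0.0013228)
Add(Mul(g, -475), Function('X')(-11)) = Add(Mul(Rational(1, 756), -475), Add(-16, Mul(2, Pow(-11, 2), Add(1, -11)))) = Add(Rational(-475, 756), Add(-16, Mul(2, 121, -10))) = Add(Rational(-475, 756), Add(-16, -2420)) = Add(Rational(-475, 756), -2436) = Rational(-1842091, 756)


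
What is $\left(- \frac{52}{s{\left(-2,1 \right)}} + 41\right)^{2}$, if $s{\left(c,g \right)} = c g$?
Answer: $4489$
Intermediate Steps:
$\left(- \frac{52}{s{\left(-2,1 \right)}} + 41\right)^{2} = \left(- \frac{52}{\left(-2\right) 1} + 41\right)^{2} = \left(- \frac{52}{-2} + 41\right)^{2} = \left(\left(-52\right) \left(- \frac{1}{2}\right) + 41\right)^{2} = \left(26 + 41\right)^{2} = 67^{2} = 4489$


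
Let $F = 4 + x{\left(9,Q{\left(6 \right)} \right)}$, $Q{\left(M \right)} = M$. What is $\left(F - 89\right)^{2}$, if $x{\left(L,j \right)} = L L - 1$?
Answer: $25$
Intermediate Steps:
$x{\left(L,j \right)} = -1 + L^{2}$ ($x{\left(L,j \right)} = L^{2} - 1 = -1 + L^{2}$)
$F = 84$ ($F = 4 - \left(1 - 9^{2}\right) = 4 + \left(-1 + 81\right) = 4 + 80 = 84$)
$\left(F - 89\right)^{2} = \left(84 - 89\right)^{2} = \left(-5\right)^{2} = 25$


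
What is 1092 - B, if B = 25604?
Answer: -24512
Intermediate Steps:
1092 - B = 1092 - 1*25604 = 1092 - 25604 = -24512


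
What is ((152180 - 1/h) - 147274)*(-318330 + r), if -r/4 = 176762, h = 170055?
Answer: -855462436280362/170055 ≈ -5.0305e+9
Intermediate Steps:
r = -707048 (r = -4*176762 = -707048)
((152180 - 1/h) - 147274)*(-318330 + r) = ((152180 - 1/170055) - 147274)*(-318330 - 707048) = ((152180 - 1*1/170055) - 147274)*(-1025378) = ((152180 - 1/170055) - 147274)*(-1025378) = (25878969899/170055 - 147274)*(-1025378) = (834289829/170055)*(-1025378) = -855462436280362/170055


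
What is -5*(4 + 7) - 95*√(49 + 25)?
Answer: -55 - 95*√74 ≈ -872.22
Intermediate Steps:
-5*(4 + 7) - 95*√(49 + 25) = -5*11 - 95*√74 = -55 - 95*√74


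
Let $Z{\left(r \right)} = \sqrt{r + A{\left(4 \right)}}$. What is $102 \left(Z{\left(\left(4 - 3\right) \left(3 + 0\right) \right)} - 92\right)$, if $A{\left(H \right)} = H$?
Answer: $-9384 + 102 \sqrt{7} \approx -9114.1$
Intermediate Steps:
$Z{\left(r \right)} = \sqrt{4 + r}$ ($Z{\left(r \right)} = \sqrt{r + 4} = \sqrt{4 + r}$)
$102 \left(Z{\left(\left(4 - 3\right) \left(3 + 0\right) \right)} - 92\right) = 102 \left(\sqrt{4 + \left(4 - 3\right) \left(3 + 0\right)} - 92\right) = 102 \left(\sqrt{4 + 1 \cdot 3} - 92\right) = 102 \left(\sqrt{4 + 3} - 92\right) = 102 \left(\sqrt{7} - 92\right) = 102 \left(-92 + \sqrt{7}\right) = -9384 + 102 \sqrt{7}$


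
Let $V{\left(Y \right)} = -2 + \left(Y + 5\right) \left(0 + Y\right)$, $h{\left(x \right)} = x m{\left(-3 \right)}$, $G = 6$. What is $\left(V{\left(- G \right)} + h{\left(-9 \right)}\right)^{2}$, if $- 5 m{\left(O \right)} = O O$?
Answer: $\frac{10201}{25} \approx 408.04$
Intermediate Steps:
$m{\left(O \right)} = - \frac{O^{2}}{5}$ ($m{\left(O \right)} = - \frac{O O}{5} = - \frac{O^{2}}{5}$)
$h{\left(x \right)} = - \frac{9 x}{5}$ ($h{\left(x \right)} = x \left(- \frac{\left(-3\right)^{2}}{5}\right) = x \left(\left(- \frac{1}{5}\right) 9\right) = x \left(- \frac{9}{5}\right) = - \frac{9 x}{5}$)
$V{\left(Y \right)} = -2 + Y \left(5 + Y\right)$ ($V{\left(Y \right)} = -2 + \left(5 + Y\right) Y = -2 + Y \left(5 + Y\right)$)
$\left(V{\left(- G \right)} + h{\left(-9 \right)}\right)^{2} = \left(\left(-2 + \left(\left(-1\right) 6\right)^{2} + 5 \left(\left(-1\right) 6\right)\right) - - \frac{81}{5}\right)^{2} = \left(\left(-2 + \left(-6\right)^{2} + 5 \left(-6\right)\right) + \frac{81}{5}\right)^{2} = \left(\left(-2 + 36 - 30\right) + \frac{81}{5}\right)^{2} = \left(4 + \frac{81}{5}\right)^{2} = \left(\frac{101}{5}\right)^{2} = \frac{10201}{25}$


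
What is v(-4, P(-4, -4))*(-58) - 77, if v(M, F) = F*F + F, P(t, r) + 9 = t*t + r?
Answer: -773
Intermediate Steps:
P(t, r) = -9 + r + t² (P(t, r) = -9 + (t*t + r) = -9 + (t² + r) = -9 + (r + t²) = -9 + r + t²)
v(M, F) = F + F² (v(M, F) = F² + F = F + F²)
v(-4, P(-4, -4))*(-58) - 77 = ((-9 - 4 + (-4)²)*(1 + (-9 - 4 + (-4)²)))*(-58) - 77 = ((-9 - 4 + 16)*(1 + (-9 - 4 + 16)))*(-58) - 77 = (3*(1 + 3))*(-58) - 77 = (3*4)*(-58) - 77 = 12*(-58) - 77 = -696 - 77 = -773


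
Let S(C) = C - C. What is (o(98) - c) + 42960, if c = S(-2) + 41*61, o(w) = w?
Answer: 40557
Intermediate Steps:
S(C) = 0
c = 2501 (c = 0 + 41*61 = 0 + 2501 = 2501)
(o(98) - c) + 42960 = (98 - 1*2501) + 42960 = (98 - 2501) + 42960 = -2403 + 42960 = 40557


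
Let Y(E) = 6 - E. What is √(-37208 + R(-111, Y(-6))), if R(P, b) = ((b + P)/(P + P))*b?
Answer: I*√50930426/37 ≈ 192.88*I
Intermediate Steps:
R(P, b) = b*(P + b)/(2*P) (R(P, b) = ((P + b)/((2*P)))*b = ((P + b)*(1/(2*P)))*b = ((P + b)/(2*P))*b = b*(P + b)/(2*P))
√(-37208 + R(-111, Y(-6))) = √(-37208 + (½)*(6 - 1*(-6))*(-111 + (6 - 1*(-6)))/(-111)) = √(-37208 + (½)*(6 + 6)*(-1/111)*(-111 + (6 + 6))) = √(-37208 + (½)*12*(-1/111)*(-111 + 12)) = √(-37208 + (½)*12*(-1/111)*(-99)) = √(-37208 + 198/37) = √(-1376498/37) = I*√50930426/37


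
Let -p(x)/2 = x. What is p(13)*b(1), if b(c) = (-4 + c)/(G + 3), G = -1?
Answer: 39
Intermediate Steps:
p(x) = -2*x
b(c) = -2 + c/2 (b(c) = (-4 + c)/(-1 + 3) = (-4 + c)/2 = (-4 + c)*(1/2) = -2 + c/2)
p(13)*b(1) = (-2*13)*(-2 + (1/2)*1) = -26*(-2 + 1/2) = -26*(-3/2) = 39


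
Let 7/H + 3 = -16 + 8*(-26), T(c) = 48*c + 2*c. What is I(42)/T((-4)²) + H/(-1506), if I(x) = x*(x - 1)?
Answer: 147172991/68372400 ≈ 2.1525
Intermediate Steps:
T(c) = 50*c
I(x) = x*(-1 + x)
H = -7/227 (H = 7/(-3 + (-16 + 8*(-26))) = 7/(-3 + (-16 - 208)) = 7/(-3 - 224) = 7/(-227) = 7*(-1/227) = -7/227 ≈ -0.030837)
I(42)/T((-4)²) + H/(-1506) = (42*(-1 + 42))/((50*(-4)²)) - 7/227/(-1506) = (42*41)/((50*16)) - 7/227*(-1/1506) = 1722/800 + 7/341862 = 1722*(1/800) + 7/341862 = 861/400 + 7/341862 = 147172991/68372400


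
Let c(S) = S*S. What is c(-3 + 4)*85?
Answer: 85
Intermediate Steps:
c(S) = S²
c(-3 + 4)*85 = (-3 + 4)²*85 = 1²*85 = 1*85 = 85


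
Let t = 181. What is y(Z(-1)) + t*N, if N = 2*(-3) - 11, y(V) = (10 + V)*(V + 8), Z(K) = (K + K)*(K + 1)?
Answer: -2997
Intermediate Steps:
Z(K) = 2*K*(1 + K) (Z(K) = (2*K)*(1 + K) = 2*K*(1 + K))
y(V) = (8 + V)*(10 + V) (y(V) = (10 + V)*(8 + V) = (8 + V)*(10 + V))
N = -17 (N = -6 - 11 = -17)
y(Z(-1)) + t*N = (80 + (2*(-1)*(1 - 1))² + 18*(2*(-1)*(1 - 1))) + 181*(-17) = (80 + (2*(-1)*0)² + 18*(2*(-1)*0)) - 3077 = (80 + 0² + 18*0) - 3077 = (80 + 0 + 0) - 3077 = 80 - 3077 = -2997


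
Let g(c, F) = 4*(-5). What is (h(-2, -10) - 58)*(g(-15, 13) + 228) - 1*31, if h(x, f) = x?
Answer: -12511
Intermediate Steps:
g(c, F) = -20
(h(-2, -10) - 58)*(g(-15, 13) + 228) - 1*31 = (-2 - 58)*(-20 + 228) - 1*31 = -60*208 - 31 = -12480 - 31 = -12511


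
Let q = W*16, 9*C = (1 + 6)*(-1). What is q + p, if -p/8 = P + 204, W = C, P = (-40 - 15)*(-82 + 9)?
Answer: -303880/9 ≈ -33764.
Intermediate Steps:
P = 4015 (P = -55*(-73) = 4015)
C = -7/9 (C = ((1 + 6)*(-1))/9 = (7*(-1))/9 = (⅑)*(-7) = -7/9 ≈ -0.77778)
W = -7/9 ≈ -0.77778
q = -112/9 (q = -7/9*16 = -112/9 ≈ -12.444)
p = -33752 (p = -8*(4015 + 204) = -8*4219 = -33752)
q + p = -112/9 - 33752 = -303880/9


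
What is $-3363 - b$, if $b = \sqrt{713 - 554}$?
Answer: $-3363 - \sqrt{159} \approx -3375.6$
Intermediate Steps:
$b = \sqrt{159} \approx 12.61$
$-3363 - b = -3363 - \sqrt{159}$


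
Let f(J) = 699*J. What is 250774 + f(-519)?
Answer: -112007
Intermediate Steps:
250774 + f(-519) = 250774 + 699*(-519) = 250774 - 362781 = -112007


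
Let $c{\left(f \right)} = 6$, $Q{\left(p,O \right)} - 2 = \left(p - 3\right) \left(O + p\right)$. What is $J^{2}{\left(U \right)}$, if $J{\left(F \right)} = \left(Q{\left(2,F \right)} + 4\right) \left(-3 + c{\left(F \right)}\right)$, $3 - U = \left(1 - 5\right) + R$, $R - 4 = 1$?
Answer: $36$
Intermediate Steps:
$R = 5$ ($R = 4 + 1 = 5$)
$Q{\left(p,O \right)} = 2 + \left(-3 + p\right) \left(O + p\right)$ ($Q{\left(p,O \right)} = 2 + \left(p - 3\right) \left(O + p\right) = 2 + \left(-3 + p\right) \left(O + p\right)$)
$U = 2$ ($U = 3 - \left(\left(1 - 5\right) + 5\right) = 3 - \left(-4 + 5\right) = 3 - 1 = 2$)
$J{\left(F \right)} = 12 - 3 F$ ($J{\left(F \right)} = \left(\left(2 + 2^{2} - 3 F - 6 + F 2\right) + 4\right) \left(-3 + 6\right) = \left(\left(2 + 4 - 3 F - 6 + 2 F\right) + 4\right) 3 = \left(- F + 4\right) 3 = \left(4 - F\right) 3 = 12 - 3 F$)
$J^{2}{\left(U \right)} = \left(12 - 6\right)^{2} = 6^{2} = 36$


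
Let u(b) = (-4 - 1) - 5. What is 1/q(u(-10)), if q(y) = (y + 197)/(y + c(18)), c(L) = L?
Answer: 8/187 ≈ 0.042781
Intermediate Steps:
u(b) = -10 (u(b) = -5 - 5 = -10)
q(y) = (197 + y)/(18 + y) (q(y) = (y + 197)/(y + 18) = (197 + y)/(18 + y))
1/q(u(-10)) = 1/((197 - 10)/(18 - 10)) = 1/(187/8) = 8/187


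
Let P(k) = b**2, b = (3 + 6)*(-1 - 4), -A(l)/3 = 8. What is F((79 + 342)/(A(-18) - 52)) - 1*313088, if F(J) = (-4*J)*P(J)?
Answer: -5096147/19 ≈ -2.6822e+5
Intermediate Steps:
A(l) = -24 (A(l) = -3*8 = -24)
b = -45 (b = 9*(-5) = -45)
P(k) = 2025 (P(k) = (-45)**2 = 2025)
F(J) = -8100*J (F(J) = -4*J*2025 = -8100*J)
F((79 + 342)/(A(-18) - 52)) - 1*313088 = -8100*(79 + 342)/(-24 - 52) - 1*313088 = -3410100/(-76) - 313088 = -3410100*(-1)/76 - 313088 = -8100*(-421/76) - 313088 = 852525/19 - 313088 = -5096147/19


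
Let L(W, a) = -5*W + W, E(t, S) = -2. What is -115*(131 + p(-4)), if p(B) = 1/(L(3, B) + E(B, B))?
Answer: -210795/14 ≈ -15057.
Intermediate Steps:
L(W, a) = -4*W
p(B) = -1/14 (p(B) = 1/(-4*3 - 2) = 1/(-12 - 2) = 1/(-14) = -1/14)
-115*(131 + p(-4)) = -115*(131 - 1/14) = -115*1833/14 = -210795/14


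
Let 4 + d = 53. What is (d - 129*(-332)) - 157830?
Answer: -114953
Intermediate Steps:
d = 49 (d = -4 + 53 = 49)
(d - 129*(-332)) - 157830 = (49 - 129*(-332)) - 157830 = (49 + 42828) - 157830 = 42877 - 157830 = -114953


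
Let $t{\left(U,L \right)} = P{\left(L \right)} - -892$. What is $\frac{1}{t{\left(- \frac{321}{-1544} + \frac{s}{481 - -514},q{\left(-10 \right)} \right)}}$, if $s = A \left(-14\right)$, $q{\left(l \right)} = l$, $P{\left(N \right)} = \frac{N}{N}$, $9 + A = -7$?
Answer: $\frac{1}{893} \approx 0.0011198$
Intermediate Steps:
$A = -16$ ($A = -9 - 7 = -16$)
$P{\left(N \right)} = 1$
$s = 224$ ($s = \left(-16\right) \left(-14\right) = 224$)
$t{\left(U,L \right)} = 893$ ($t{\left(U,L \right)} = 1 - -892 = 1 + 892 = 893$)
$\frac{1}{t{\left(- \frac{321}{-1544} + \frac{s}{481 - -514},q{\left(-10 \right)} \right)}} = \frac{1}{893}$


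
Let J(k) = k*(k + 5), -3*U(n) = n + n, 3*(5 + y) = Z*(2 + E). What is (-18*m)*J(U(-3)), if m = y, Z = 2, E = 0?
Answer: 924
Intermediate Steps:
y = -11/3 (y = -5 + (2*(2 + 0))/3 = -5 + (2*2)/3 = -5 + (1/3)*4 = -5 + 4/3 = -11/3 ≈ -3.6667)
U(n) = -2*n/3 (U(n) = -(n + n)/3 = -2*n/3)
J(k) = k*(5 + k)
m = -11/3 ≈ -3.6667
(-18*m)*J(U(-3)) = (-18*(-11/3))*((-2/3*(-3))*(5 - 2/3*(-3))) = 66*(2*(5 + 2)) = 66*(2*7) = 66*14 = 924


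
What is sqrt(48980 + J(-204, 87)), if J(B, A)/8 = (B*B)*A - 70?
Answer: 6*sqrt(805921) ≈ 5386.4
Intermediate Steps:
J(B, A) = -560 + 8*A*B**2 (J(B, A) = 8*((B*B)*A - 70) = 8*(B**2*A - 70) = 8*(A*B**2 - 70) = 8*(-70 + A*B**2) = -560 + 8*A*B**2)
sqrt(48980 + J(-204, 87)) = sqrt(48980 + (-560 + 8*87*(-204)**2)) = sqrt(48980 + (-560 + 8*87*41616)) = sqrt(48980 + (-560 + 28964736)) = sqrt(48980 + 28964176) = sqrt(29013156) = 6*sqrt(805921)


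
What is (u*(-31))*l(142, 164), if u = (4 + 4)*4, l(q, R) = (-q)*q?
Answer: 20002688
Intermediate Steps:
l(q, R) = -q**2
u = 32 (u = 8*4 = 32)
(u*(-31))*l(142, 164) = (32*(-31))*(-1*142**2) = -(-992)*20164 = -992*(-20164) = 20002688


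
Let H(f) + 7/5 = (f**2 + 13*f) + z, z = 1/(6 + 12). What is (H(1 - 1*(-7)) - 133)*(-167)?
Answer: -505843/90 ≈ -5620.5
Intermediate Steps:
z = 1/18 ≈ 0.055556
H(f) = -121/90 + f**2 + 13*f (H(f) = -7/5 + ((f**2 + 13*f) + 1/18) = -7/5 + (1/18 + f**2 + 13*f) = -121/90 + f**2 + 13*f)
(H(1 - 1*(-7)) - 133)*(-167) = ((-121/90 + (1 - 1*(-7))**2 + 13*(1 - 1*(-7))) - 133)*(-167) = ((-121/90 + (1 + 7)**2 + 13*(1 + 7)) - 133)*(-167) = ((-121/90 + 8**2 + 13*8) - 133)*(-167) = ((-121/90 + 64 + 104) - 133)*(-167) = (14999/90 - 133)*(-167) = (3029/90)*(-167) = -505843/90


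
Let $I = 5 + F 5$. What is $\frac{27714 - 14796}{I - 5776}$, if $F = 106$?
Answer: $- \frac{4306}{1747} \approx -2.4648$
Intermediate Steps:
$I = 535$ ($I = 5 + 106 \cdot 5 = 5 + 530 = 535$)
$\frac{27714 - 14796}{I - 5776} = \frac{27714 - 14796}{535 - 5776} = \frac{12918}{-5241} = 12918 \left(- \frac{1}{5241}\right) = - \frac{4306}{1747}$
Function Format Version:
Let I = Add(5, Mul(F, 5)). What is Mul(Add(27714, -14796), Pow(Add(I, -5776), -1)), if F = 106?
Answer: Rational(-4306, 1747) ≈ -2.4648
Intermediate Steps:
I = 535 (I = Add(5, Mul(106, 5)) = Add(5, 530) = 535)
Mul(Add(27714, -14796), Pow(Add(I, -5776), -1)) = Mul(Add(27714, -14796), Pow(Add(535, -5776), -1)) = Mul(12918, Pow(-5241, -1)) = Mul(12918, Rational(-1, 5241)) = Rational(-4306, 1747)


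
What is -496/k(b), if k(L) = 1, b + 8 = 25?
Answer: -496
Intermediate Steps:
b = 17 (b = -8 + 25 = 17)
-496/k(b) = -496/1 = -496*1 = -496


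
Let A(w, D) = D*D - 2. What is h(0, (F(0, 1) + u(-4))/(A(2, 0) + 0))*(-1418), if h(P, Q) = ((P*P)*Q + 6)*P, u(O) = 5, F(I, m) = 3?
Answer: 0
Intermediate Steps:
A(w, D) = -2 + D² (A(w, D) = D² - 2 = -2 + D²)
h(P, Q) = P*(6 + Q*P²) (h(P, Q) = (P²*Q + 6)*P = (Q*P² + 6)*P = (6 + Q*P²)*P = P*(6 + Q*P²))
h(0, (F(0, 1) + u(-4))/(A(2, 0) + 0))*(-1418) = (0*(6 + ((3 + 5)/((-2 + 0²) + 0))*0²))*(-1418) = (0*(6 + (8/((-2 + 0) + 0))*0))*(-1418) = (0*(6 + (8/(-2 + 0))*0))*(-1418) = (0*(6 + (8/(-2))*0))*(-1418) = (0*(6 + (8*(-½))*0))*(-1418) = (0*(6 - 4*0))*(-1418) = (0*(6 + 0))*(-1418) = (0*6)*(-1418) = 0*(-1418) = 0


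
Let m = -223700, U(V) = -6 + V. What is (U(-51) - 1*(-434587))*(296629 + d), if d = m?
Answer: 31689838370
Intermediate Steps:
d = -223700
(U(-51) - 1*(-434587))*(296629 + d) = ((-6 - 51) - 1*(-434587))*(296629 - 223700) = (-57 + 434587)*72929 = 434530*72929 = 31689838370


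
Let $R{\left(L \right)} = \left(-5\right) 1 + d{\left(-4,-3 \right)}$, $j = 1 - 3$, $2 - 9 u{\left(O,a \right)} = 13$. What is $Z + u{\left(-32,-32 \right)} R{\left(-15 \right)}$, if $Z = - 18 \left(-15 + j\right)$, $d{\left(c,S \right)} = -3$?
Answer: $\frac{2842}{9} \approx 315.78$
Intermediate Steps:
$u{\left(O,a \right)} = - \frac{11}{9}$ ($u{\left(O,a \right)} = \frac{2}{9} - \frac{13}{9} = - \frac{11}{9}$)
$j = -2$ ($j = 1 - 3 = -2$)
$Z = 306$ ($Z = - 18 \left(-15 - 2\right) = \left(-18\right) \left(-17\right) = 306$)
$R{\left(L \right)} = -8$ ($R{\left(L \right)} = \left(-5\right) 1 - 3 = -5 - 3 = -8$)
$Z + u{\left(-32,-32 \right)} R{\left(-15 \right)} = 306 - - \frac{88}{9} = 306 + \frac{88}{9} = \frac{2842}{9}$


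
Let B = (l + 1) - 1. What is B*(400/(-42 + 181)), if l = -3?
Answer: -1200/139 ≈ -8.6331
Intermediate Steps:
B = -3 (B = (-3 + 1) - 1 = -2 - 1 = -3)
B*(400/(-42 + 181)) = -3*400/(-42 + 181) = -3*400/139 = -1200/139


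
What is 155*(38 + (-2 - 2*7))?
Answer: 3410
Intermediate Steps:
155*(38 + (-2 - 2*7)) = 155*(38 + (-2 - 14)) = 155*(38 - 16) = 155*22 = 3410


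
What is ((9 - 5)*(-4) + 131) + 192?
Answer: 307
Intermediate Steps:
((9 - 5)*(-4) + 131) + 192 = (4*(-4) + 131) + 192 = (-16 + 131) + 192 = 115 + 192 = 307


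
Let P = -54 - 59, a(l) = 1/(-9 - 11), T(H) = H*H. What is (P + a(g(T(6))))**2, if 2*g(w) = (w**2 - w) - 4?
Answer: 5112121/400 ≈ 12780.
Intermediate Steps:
T(H) = H**2
g(w) = -2 + w**2/2 - w/2 (g(w) = ((w**2 - w) - 4)/2 = (-4 + w**2 - w)/2 = -2 + w**2/2 - w/2)
a(l) = -1/20 (a(l) = 1/(-20) = -1/20)
P = -113
(P + a(g(T(6))))**2 = (-113 - 1/20)**2 = (-2261/20)**2 = 5112121/400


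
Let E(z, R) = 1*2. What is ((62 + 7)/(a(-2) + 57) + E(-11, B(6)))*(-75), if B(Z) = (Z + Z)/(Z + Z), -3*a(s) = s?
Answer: -41475/173 ≈ -239.74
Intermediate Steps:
a(s) = -s/3
B(Z) = 1 (B(Z) = (2*Z)/((2*Z)) = (2*Z)*(1/(2*Z)) = 1)
E(z, R) = 2
((62 + 7)/(a(-2) + 57) + E(-11, B(6)))*(-75) = ((62 + 7)/(-⅓*(-2) + 57) + 2)*(-75) = (69/(⅔ + 57) + 2)*(-75) = (69/(173/3) + 2)*(-75) = (69*(3/173) + 2)*(-75) = (207/173 + 2)*(-75) = (553/173)*(-75) = -41475/173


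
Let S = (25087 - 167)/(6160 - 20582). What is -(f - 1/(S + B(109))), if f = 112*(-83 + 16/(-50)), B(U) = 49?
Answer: 79525887459/8521975 ≈ 9331.9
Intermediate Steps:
S = -12460/7211 (S = 24920/(-14422) = 24920*(-1/14422) = -12460/7211 ≈ -1.7279)
f = -233296/25 (f = 112*(-83 + 16*(-1/50)) = 112*(-83 - 8/25) = 112*(-2083/25) = -233296/25 ≈ -9331.8)
-(f - 1/(S + B(109))) = -(-233296/25 - 1/(-12460/7211 + 49)) = -(-233296/25 - 1/340879/7211) = -(-233296/25 - 1*7211/340879) = -(-233296/25 - 7211/340879) = -1*(-79525887459/8521975) = 79525887459/8521975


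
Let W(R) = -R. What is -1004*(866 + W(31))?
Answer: -838340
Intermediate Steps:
-1004*(866 + W(31)) = -1004*(866 - 1*31) = -1004*(866 - 31) = -1004*835 = -838340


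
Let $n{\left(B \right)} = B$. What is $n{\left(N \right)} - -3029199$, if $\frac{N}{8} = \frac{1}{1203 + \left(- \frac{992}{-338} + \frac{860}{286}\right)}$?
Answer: $\frac{6807891519049}{2247423} \approx 3.0292 \cdot 10^{6}$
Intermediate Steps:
$N = \frac{14872}{2247423}$ ($N = \frac{8}{1203 + \left(- \frac{992}{-338} + \frac{860}{286}\right)} = \frac{8}{1203 + \left(\left(-992\right) \left(- \frac{1}{338}\right) + 860 \cdot \frac{1}{286}\right)} = \frac{8}{1203 + \left(\frac{496}{169} + \frac{430}{143}\right)} = \frac{8}{1203 + \frac{11046}{1859}} = \frac{8}{\frac{2247423}{1859}} = 8 \cdot \frac{1859}{2247423} = \frac{14872}{2247423} \approx 0.0066174$)
$n{\left(N \right)} - -3029199 = \frac{14872}{2247423} - -3029199 = \frac{14872}{2247423} + 3029199 = \frac{6807891519049}{2247423}$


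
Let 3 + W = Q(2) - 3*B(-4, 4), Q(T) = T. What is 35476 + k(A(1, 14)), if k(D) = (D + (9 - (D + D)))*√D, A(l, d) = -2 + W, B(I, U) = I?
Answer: 35476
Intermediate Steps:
W = 11 (W = -3 + (2 - 3*(-4)) = -3 + (2 + 12) = -3 + 14 = 11)
A(l, d) = 9 (A(l, d) = -2 + 11 = 9)
k(D) = √D*(9 - D) (k(D) = (D + (9 - 2*D))*√D = (9 - D)*√D = √D*(9 - D))
35476 + k(A(1, 14)) = 35476 + √9*(9 - 1*9) = 35476 + 3*(9 - 9) = 35476 + 3*0 = 35476 + 0 = 35476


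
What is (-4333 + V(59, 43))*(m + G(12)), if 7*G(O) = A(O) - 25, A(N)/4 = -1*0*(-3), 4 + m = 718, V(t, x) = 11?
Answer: -21493306/7 ≈ -3.0705e+6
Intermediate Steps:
m = 714 (m = -4 + 718 = 714)
A(N) = 0 (A(N) = 4*(-1*0*(-3)) = 4*(0*(-3)) = 4*0 = 0)
G(O) = -25/7 (G(O) = (0 - 25)/7 = (⅐)*(-25) = -25/7)
(-4333 + V(59, 43))*(m + G(12)) = (-4333 + 11)*(714 - 25/7) = -4322*4973/7 = -21493306/7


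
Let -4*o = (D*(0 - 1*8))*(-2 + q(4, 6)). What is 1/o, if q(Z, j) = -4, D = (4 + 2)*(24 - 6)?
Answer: -1/1296 ≈ -0.00077160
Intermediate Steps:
D = 108 (D = 6*18 = 108)
o = -1296 (o = -108*(0 - 1*8)*(-2 - 4)/4 = -108*(0 - 8)*(-6)/4 = -108*(-8)*(-6)/4 = -(-216)*(-6) = -¼*5184 = -1296)
1/o = 1/(-1296) = -1/1296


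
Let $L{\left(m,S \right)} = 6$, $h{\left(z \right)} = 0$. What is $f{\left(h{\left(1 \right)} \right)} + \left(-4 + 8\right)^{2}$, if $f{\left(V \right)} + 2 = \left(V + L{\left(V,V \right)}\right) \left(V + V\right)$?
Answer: $14$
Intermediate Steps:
$f{\left(V \right)} = -2 + 2 V \left(6 + V\right)$ ($f{\left(V \right)} = -2 + \left(V + 6\right) \left(V + V\right) = -2 + \left(6 + V\right) 2 V = -2 + 2 V \left(6 + V\right)$)
$f{\left(h{\left(1 \right)} \right)} + \left(-4 + 8\right)^{2} = \left(-2 + 2 \cdot 0^{2} + 12 \cdot 0\right) + \left(-4 + 8\right)^{2} = \left(-2 + 2 \cdot 0 + 0\right) + 4^{2} = \left(-2 + 0 + 0\right) + 16 = -2 + 16 = 14$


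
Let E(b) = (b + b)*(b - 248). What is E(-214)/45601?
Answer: 197736/45601 ≈ 4.3362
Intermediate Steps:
E(b) = 2*b*(-248 + b) (E(b) = (2*b)*(-248 + b) = 2*b*(-248 + b))
E(-214)/45601 = (2*(-214)*(-248 - 214))/45601 = (2*(-214)*(-462))*(1/45601) = 197736*(1/45601) = 197736/45601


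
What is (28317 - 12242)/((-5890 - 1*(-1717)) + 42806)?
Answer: 16075/38633 ≈ 0.41610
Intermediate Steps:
(28317 - 12242)/((-5890 - 1*(-1717)) + 42806) = 16075/((-5890 + 1717) + 42806) = 16075/(-4173 + 42806) = 16075/38633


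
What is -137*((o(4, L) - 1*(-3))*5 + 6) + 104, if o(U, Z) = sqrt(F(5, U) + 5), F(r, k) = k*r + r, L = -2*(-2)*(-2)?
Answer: -2773 - 685*sqrt(30) ≈ -6524.9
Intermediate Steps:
L = -8 (L = 4*(-2) = -8)
F(r, k) = r + k*r
o(U, Z) = sqrt(10 + 5*U) (o(U, Z) = sqrt(5*(1 + U) + 5) = sqrt((5 + 5*U) + 5) = sqrt(10 + 5*U))
-137*((o(4, L) - 1*(-3))*5 + 6) + 104 = -137*((sqrt(10 + 5*4) - 1*(-3))*5 + 6) + 104 = -137*((sqrt(10 + 20) + 3)*5 + 6) + 104 = -137*((sqrt(30) + 3)*5 + 6) + 104 = -137*((3 + sqrt(30))*5 + 6) + 104 = -137*((15 + 5*sqrt(30)) + 6) + 104 = -137*(21 + 5*sqrt(30)) + 104 = (-2877 - 685*sqrt(30)) + 104 = -2773 - 685*sqrt(30)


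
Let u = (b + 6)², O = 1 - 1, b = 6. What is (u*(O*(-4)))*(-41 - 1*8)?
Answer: 0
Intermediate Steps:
O = 0
u = 144 (u = (6 + 6)² = 12² = 144)
(u*(O*(-4)))*(-41 - 1*8) = (144*(0*(-4)))*(-41 - 1*8) = (144*0)*(-41 - 8) = 0*(-49) = 0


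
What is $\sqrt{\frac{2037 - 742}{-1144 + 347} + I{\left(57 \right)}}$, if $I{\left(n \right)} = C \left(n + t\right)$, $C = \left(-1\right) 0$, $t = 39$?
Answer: $\frac{i \sqrt{1032115}}{797} \approx 1.2747 i$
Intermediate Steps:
$C = 0$
$I{\left(n \right)} = 0$ ($I{\left(n \right)} = 0 \left(n + 39\right) = 0 \left(39 + n\right) = 0$)
$\sqrt{\frac{2037 - 742}{-1144 + 347} + I{\left(57 \right)}} = \sqrt{\frac{2037 - 742}{-1144 + 347} + 0} = \sqrt{\frac{1295}{-797} + 0} = \sqrt{1295 \left(- \frac{1}{797}\right) + 0} = \sqrt{- \frac{1295}{797} + 0} = \sqrt{- \frac{1295}{797}} = \frac{i \sqrt{1032115}}{797}$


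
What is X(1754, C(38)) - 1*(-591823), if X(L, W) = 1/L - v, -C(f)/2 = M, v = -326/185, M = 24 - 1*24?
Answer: 192041217259/324490 ≈ 5.9183e+5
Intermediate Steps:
M = 0 (M = 24 - 24 = 0)
v = -326/185 (v = -326*1/185 = -326/185 ≈ -1.7622)
C(f) = 0 (C(f) = -2*0 = 0)
X(L, W) = 326/185 + 1/L (X(L, W) = 1/L - 1*(-326/185) = 1/L + 326/185 = 326/185 + 1/L)
X(1754, C(38)) - 1*(-591823) = (326/185 + 1/1754) - 1*(-591823) = (326/185 + 1/1754) + 591823 = 571989/324490 + 591823 = 192041217259/324490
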